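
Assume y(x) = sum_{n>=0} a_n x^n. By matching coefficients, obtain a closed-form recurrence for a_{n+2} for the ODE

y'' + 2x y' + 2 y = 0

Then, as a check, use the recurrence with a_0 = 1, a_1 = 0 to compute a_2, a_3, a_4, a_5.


Substitute y = sum_n a_n x^n.
y''(x) has coefficient (n+2)(n+1) a_{n+2} at x^n;
2 x y'(x) has coefficient 2 n a_n at x^n (shift);
2 y(x) has coefficient 2 a_n at x^n.
Matching x^n: (n+2)(n+1) a_{n+2} + (2n + 2) a_n = 0.
Thus a_{n+2} = (-2n - 2) / ((n+1)(n+2)) * a_n.

Check with a_0 = 1, a_1 = 0 (apply the recurrence for n = 0, 1, 2, 3): a_0 = 1, a_1 = 0, a_2 = -1, a_3 = 0, a_4 = 1/2, a_5 = 0.

a_(n+2) = (-2n - 2) / ((n+1)(n+2)) * a_n; check: a_0 = 1, a_1 = 0, a_2 = -1, a_3 = 0, a_4 = 1/2, a_5 = 0


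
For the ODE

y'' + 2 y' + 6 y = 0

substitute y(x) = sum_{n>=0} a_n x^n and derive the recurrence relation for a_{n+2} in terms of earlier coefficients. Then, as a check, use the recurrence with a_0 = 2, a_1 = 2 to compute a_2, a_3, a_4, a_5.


Substitute y = sum_n a_n x^n.
y''(x) has coefficient (n+2)(n+1) a_{n+2} at x^n;
2 y'(x) has coefficient 2 (n+1) a_{n+1} at x^n;
6 y(x) has coefficient 6 a_n at x^n.
Matching x^n: (n+2)(n+1) a_{n+2} + 2 (n+1) a_{n+1} + 6 a_n = 0.
Thus a_{n+2} = [-2 (n+1) a_{n+1} - 6 a_n] / ((n+1)(n+2)).

Check with a_0 = 2, a_1 = 2 (apply the recurrence for n = 0, 1, 2, 3): a_0 = 2, a_1 = 2, a_2 = -8, a_3 = 10/3, a_4 = 7/3, a_5 = -29/15.

a_(n+2) = [-2 (n+1) a_(n+1) - 6 a_n] / ((n+1)(n+2)); check: a_0 = 2, a_1 = 2, a_2 = -8, a_3 = 10/3, a_4 = 7/3, a_5 = -29/15


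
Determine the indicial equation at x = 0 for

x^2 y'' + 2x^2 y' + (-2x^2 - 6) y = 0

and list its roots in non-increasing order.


Divide by x^2 to reach normal form y'' + P_1(x) y' + P_2(x) y = 0 with P_1(x) = 2 and P_2(x) = -2 - 6/x^2.
x = 0 is a singular point because the y-coefficient -2 - 6/x^2 has a pole at x = 0.
It is a regular singular point because x P_1(x) = p(x) = 2x and x^2 P_2(x) = q(x) = -2x^2 - 6 are polynomials, hence analytic at x = 0.
p(0) = 0,  q(0) = -6.
Indicial equation: r(r-1) + p(0) r + q(0) = 0, i.e. r^2 + (p(0) - 1) r + q(0) = 0, i.e. r^2 - 1 r - 6 = 0.
Discriminant: (-1)^2 - 4(-6) = 25, so r = (1 ± 5)/2.
Solving: r_1 = 3, r_2 = -2.

indicial: r^2 - 1 r - 6 = 0; roots r_1 = 3, r_2 = -2


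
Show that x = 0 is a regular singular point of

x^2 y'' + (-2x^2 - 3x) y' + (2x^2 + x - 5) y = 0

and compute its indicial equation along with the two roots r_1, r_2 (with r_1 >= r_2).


Divide by x^2 to reach normal form y'' + P_1(x) y' + P_2(x) y = 0 with P_1(x) = -2 - 3/x and P_2(x) = 2 + 1/x - 5/x^2.
x = 0 is a singular point because the y'-coefficient -2 - 3/x has a pole at x = 0 and the y-coefficient 2 + 1/x - 5/x^2 has a pole at x = 0.
It is a regular singular point because x P_1(x) = p(x) = -2x - 3 and x^2 P_2(x) = q(x) = 2x^2 + x - 5 are polynomials, hence analytic at x = 0.
p(0) = -3,  q(0) = -5.
Indicial equation: r(r-1) + p(0) r + q(0) = 0, i.e. r^2 + (p(0) - 1) r + q(0) = 0, i.e. r^2 - 4 r - 5 = 0.
Discriminant: (-4)^2 - 4(-5) = 36, so r = (4 ± 6)/2.
Solving: r_1 = 5, r_2 = -1.

indicial: r^2 - 4 r - 5 = 0; roots r_1 = 5, r_2 = -1


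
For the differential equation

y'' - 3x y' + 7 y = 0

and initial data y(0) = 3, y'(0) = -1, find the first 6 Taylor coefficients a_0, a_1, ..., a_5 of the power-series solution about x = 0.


Ansatz: y(x) = sum_{n>=0} a_n x^n, so y'(x) = sum_{n>=1} n a_n x^(n-1) and y''(x) = sum_{n>=2} n(n-1) a_n x^(n-2).
Substitute into P(x) y'' + Q(x) y' + R(x) y = 0 with P(x) = 1, Q(x) = -3x, R(x) = 7, and match powers of x.
Initial conditions: a_0 = 3, a_1 = -1.
Setting the coefficient of each power of x to zero and solving order by order (substituting the coefficients already found):
  x^0: 2 a_2 + 7 a_0 = 0  ->  2 a_2 = -7 a_0 = -21  ->  a_2 = -21/2
  x^1: 6 a_3 + 4 a_1 = 0  ->  6 a_3 = -4 a_1 = 4  ->  a_3 = 2/3
  x^2: 12 a_4 + a_2 = 0  ->  12 a_4 = -a_2 = 21/2  ->  a_4 = 7/8
  x^3: 20 a_5 - 2 a_3 = 0  ->  20 a_5 = 2 a_3 = 4/3  ->  a_5 = 1/15
Truncated series: y(x) = 3 - x - (21/2) x^2 + (2/3) x^3 + (7/8) x^4 + (1/15) x^5 + O(x^6).

a_0 = 3; a_1 = -1; a_2 = -21/2; a_3 = 2/3; a_4 = 7/8; a_5 = 1/15


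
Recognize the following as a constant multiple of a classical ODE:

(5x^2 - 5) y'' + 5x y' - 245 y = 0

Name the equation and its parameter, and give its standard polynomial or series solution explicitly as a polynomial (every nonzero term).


All three coefficients share the factor -5; dividing through by -5 gives  (1 - x^2) y'' - x y' + 49 y = 0.
This matches the Chebyshev equation (1 - x^2) y'' - x y' + n^2 y = 0 (note the -x y' term, not -2x y') with n^2 = 49, so n = 7; the polynomial solution is T_7(x).
With y = sum_k a_k x^k, matching x^k gives (k+2)(k+1) a_{k+2} = (k^2 - n^2) a_k = (k - 7)(k + 7) a_k. The right side vanishes at k = 7, so the series with the parity of 7 terminates at degree 7.
Standard normalization: leading coefficient of T_n is 2^(n-1), so a_7 = 2^6 = 64. Work downward with a_k = (k+1)(k+2) a_{k+2} / ((k - 7)(k + 7)):
  a_5 = (6)(7)(64) / ((5 - 7)(5 + 7)) = 2688/(-24) = -112
  a_3 = (4)(5)(-112) / ((3 - 7)(3 + 7)) = -2240/(-40) = 56
  a_1 = (2)(3)(56) / ((1 - 7)(1 + 7)) = 336/(-48) = -7
Hence T_7(x) = 64 x^7 - 112 x^5 + 56 x^3 - 7 x.

T_7(x); series = 64 x^7 - 112 x^5 + 56 x^3 - 7 x


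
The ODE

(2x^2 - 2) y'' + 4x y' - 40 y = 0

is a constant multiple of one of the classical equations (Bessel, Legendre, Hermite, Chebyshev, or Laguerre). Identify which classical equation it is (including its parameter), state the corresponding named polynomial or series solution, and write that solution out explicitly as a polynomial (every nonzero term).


All three coefficients share the factor -2; dividing through by -2 gives  (1 - x^2) y'' - 2x y' + 20 y = 0.
This matches the Legendre equation (1 - x^2) y'' - 2x y' + n(n+1) y = 0 (note the -2x y' term) with n(n+1) = 20, so n = 4; the polynomial solution is P_4(x).
With y = sum_k a_k x^k, matching x^k gives (k+2)(k+1) a_{k+2} = [k(k+1) - n(n+1)] a_k = (k - 4)(k + 5) a_k. The right side vanishes at k = 4, so the series with the parity of 4 terminates at degree 4.
Standard normalization (P_n(1) = 1): leading coefficient (2n)!/(2^n (n!)^2) = 40320/(16*576) = 35/8, so a_4 = 35/8. Work downward with a_k = (k+1)(k+2) a_{k+2} / ((k - 4)(k + 5)):
  a_2 = (3)(4)(35/8) / ((2 - 4)(2 + 5)) = (105/2)/(-14) = -15/4
  a_0 = (1)(2)(-15/4) / ((0 - 4)(0 + 5)) = (-15/2)/(-20) = 3/8
Hence P_4(x) = 35 x^4/8 - 15 x^2/4 + 3/8.

P_4(x); series = 35 x^4/8 - 15 x^2/4 + 3/8


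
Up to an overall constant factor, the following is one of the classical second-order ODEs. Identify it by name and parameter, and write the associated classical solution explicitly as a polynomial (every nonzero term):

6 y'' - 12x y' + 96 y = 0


All three coefficients share the factor 6; dividing through by 6 gives  y'' - 2x y' + 16 y = 0.
This matches the Hermite equation y'' - 2x y' + 2n y = 0 with 2n = 16, so n = 8; the polynomial solution is H_8(x).
With y = sum_k a_k x^k, matching x^k gives (k+2)(k+1) a_{k+2} = 2(k - n) a_k = 2(k - 8) a_k. The right side vanishes at k = 8, so the series with the parity of 8 terminates at degree 8.
Standard normalization: leading coefficient of H_n is 2^n, so a_8 = 2^8 = 256. Work downward with a_k = (k+1)(k+2) a_{k+2} / (2(k - n)):
  a_6 = (7)(8)(256) / (2(6 - 8)) = 14336/(-4) = -3584
  a_4 = (5)(6)(-3584) / (2(4 - 8)) = -107520/(-8) = 13440
  a_2 = (3)(4)(13440) / (2(2 - 8)) = 161280/(-12) = -13440
  a_0 = (1)(2)(-13440) / (2(0 - 8)) = -26880/(-16) = 1680
Hence H_8(x) = 256 x^8 - 3584 x^6 + 13440 x^4 - 13440 x^2 + 1680.

H_8(x); series = 256 x^8 - 3584 x^6 + 13440 x^4 - 13440 x^2 + 1680


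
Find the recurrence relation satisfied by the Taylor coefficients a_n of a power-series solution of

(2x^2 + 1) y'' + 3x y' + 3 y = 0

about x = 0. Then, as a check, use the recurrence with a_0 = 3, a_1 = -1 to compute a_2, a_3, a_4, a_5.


Substitute y = sum_n a_n x^n.
(1 + 2 x^2) y'' contributes (n+2)(n+1) a_{n+2} + 2 n(n-1) a_n at x^n.
3 x y'(x) contributes 3 n a_n at x^n.
3 y(x) contributes 3 a_n at x^n.
Matching x^n: (n+2)(n+1) a_{n+2} + (2 n(n-1) + 3 n + 3) a_n = 0.
Thus a_{n+2} = (-2 n(n-1) - 3 n - 3) / ((n+1)(n+2)) * a_n.

Check with a_0 = 3, a_1 = -1 (apply the recurrence for n = 0, 1, 2, 3): a_0 = 3, a_1 = -1, a_2 = -9/2, a_3 = 1, a_4 = 39/8, a_5 = -6/5.

a_(n+2) = (-2 n(n-1) - 3 n - 3) / ((n+1)(n+2)) * a_n; check: a_0 = 3, a_1 = -1, a_2 = -9/2, a_3 = 1, a_4 = 39/8, a_5 = -6/5


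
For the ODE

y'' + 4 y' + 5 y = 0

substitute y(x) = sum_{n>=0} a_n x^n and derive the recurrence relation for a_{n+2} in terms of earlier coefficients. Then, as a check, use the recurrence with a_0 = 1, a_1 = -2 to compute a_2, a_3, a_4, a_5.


Substitute y = sum_n a_n x^n.
y''(x) has coefficient (n+2)(n+1) a_{n+2} at x^n;
4 y'(x) has coefficient 4 (n+1) a_{n+1} at x^n;
5 y(x) has coefficient 5 a_n at x^n.
Matching x^n: (n+2)(n+1) a_{n+2} + 4 (n+1) a_{n+1} + 5 a_n = 0.
Thus a_{n+2} = [-4 (n+1) a_{n+1} - 5 a_n] / ((n+1)(n+2)).

Check with a_0 = 1, a_1 = -2 (apply the recurrence for n = 0, 1, 2, 3): a_0 = 1, a_1 = -2, a_2 = 3/2, a_3 = -1/3, a_4 = -7/24, a_5 = 19/60.

a_(n+2) = [-4 (n+1) a_(n+1) - 5 a_n] / ((n+1)(n+2)); check: a_0 = 1, a_1 = -2, a_2 = 3/2, a_3 = -1/3, a_4 = -7/24, a_5 = 19/60


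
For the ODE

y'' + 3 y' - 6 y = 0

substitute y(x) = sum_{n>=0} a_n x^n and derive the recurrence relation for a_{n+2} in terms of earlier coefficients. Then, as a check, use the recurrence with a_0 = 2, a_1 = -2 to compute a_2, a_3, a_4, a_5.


Substitute y = sum_n a_n x^n.
y''(x) has coefficient (n+2)(n+1) a_{n+2} at x^n;
3 y'(x) has coefficient 3 (n+1) a_{n+1} at x^n;
-6 y(x) has coefficient -6 a_n at x^n.
Matching x^n: (n+2)(n+1) a_{n+2} + 3 (n+1) a_{n+1} - 6 a_n = 0.
Thus a_{n+2} = [-3 (n+1) a_{n+1} + 6 a_n] / ((n+1)(n+2)).

Check with a_0 = 2, a_1 = -2 (apply the recurrence for n = 0, 1, 2, 3): a_0 = 2, a_1 = -2, a_2 = 9, a_3 = -11, a_4 = 51/4, a_5 = -219/20.

a_(n+2) = [-3 (n+1) a_(n+1) + 6 a_n] / ((n+1)(n+2)); check: a_0 = 2, a_1 = -2, a_2 = 9, a_3 = -11, a_4 = 51/4, a_5 = -219/20


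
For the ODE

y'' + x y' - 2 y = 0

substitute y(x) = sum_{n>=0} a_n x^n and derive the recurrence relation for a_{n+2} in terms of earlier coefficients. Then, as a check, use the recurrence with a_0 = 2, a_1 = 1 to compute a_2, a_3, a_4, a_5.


Substitute y = sum_n a_n x^n.
y''(x) has coefficient (n+2)(n+1) a_{n+2} at x^n;
x y'(x) has coefficient n a_n at x^n (shift);
-2 y(x) has coefficient -2 a_n at x^n.
Matching x^n: (n+2)(n+1) a_{n+2} + (n - 2) a_n = 0.
Thus a_{n+2} = (-n + 2) / ((n+1)(n+2)) * a_n.

Check with a_0 = 2, a_1 = 1 (apply the recurrence for n = 0, 1, 2, 3): a_0 = 2, a_1 = 1, a_2 = 2, a_3 = 1/6, a_4 = 0, a_5 = -1/120.

a_(n+2) = (-n + 2) / ((n+1)(n+2)) * a_n; check: a_0 = 2, a_1 = 1, a_2 = 2, a_3 = 1/6, a_4 = 0, a_5 = -1/120


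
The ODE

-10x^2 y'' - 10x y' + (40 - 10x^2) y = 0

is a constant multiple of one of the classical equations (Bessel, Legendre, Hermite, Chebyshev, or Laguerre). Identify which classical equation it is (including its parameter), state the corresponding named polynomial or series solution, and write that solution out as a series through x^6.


All three coefficients share the factor -10; dividing through by -10 gives  x^2 y'' + x y' + (x^2 - 4) y = 0.
This matches the Bessel equation x^2 y'' + x y' + (x^2 - nu^2) y = 0 with nu^2 = 4, so nu = 2; the solution bounded at x = 0 is J_2(x).
Frobenius at x = 0: indicial roots ±nu; for r = nu the recurrence k(k + 2nu) c_k = -c_{k-2} gives the standard series J_nu(x) = sum_{k>=0} (-1)^k / (k! (k+nu)!) (x/2)^(2k+nu). Evaluate the first 3 terms:
  k = 0: (-1)^0 / (0! * 2! * 2^2) x^2 = 1/(1*2*4) x^2 = (1/8) x^2
  k = 1: (-1)^1 / (1! * 3! * 2^4) x^4 = -1/(1*6*16) x^4 = (-1/96) x^4
  k = 2: (-1)^2 / (2! * 4! * 2^6) x^6 = 1/(2*24*64) x^6 = (1/3072) x^6
Hence J_2(x) = x^6/3072 - x^4/96 + x^2/8 + ....

J_2(x); series = x^6/3072 - x^4/96 + x^2/8


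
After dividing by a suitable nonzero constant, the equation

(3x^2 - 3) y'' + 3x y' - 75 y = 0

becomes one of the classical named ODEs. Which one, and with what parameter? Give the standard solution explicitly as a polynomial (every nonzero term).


All three coefficients share the factor -3; dividing through by -3 gives  (1 - x^2) y'' - x y' + 25 y = 0.
This matches the Chebyshev equation (1 - x^2) y'' - x y' + n^2 y = 0 (note the -x y' term, not -2x y') with n^2 = 25, so n = 5; the polynomial solution is T_5(x).
With y = sum_k a_k x^k, matching x^k gives (k+2)(k+1) a_{k+2} = (k^2 - n^2) a_k = (k - 5)(k + 5) a_k. The right side vanishes at k = 5, so the series with the parity of 5 terminates at degree 5.
Standard normalization: leading coefficient of T_n is 2^(n-1), so a_5 = 2^4 = 16. Work downward with a_k = (k+1)(k+2) a_{k+2} / ((k - 5)(k + 5)):
  a_3 = (4)(5)(16) / ((3 - 5)(3 + 5)) = 320/(-16) = -20
  a_1 = (2)(3)(-20) / ((1 - 5)(1 + 5)) = -120/(-24) = 5
Hence T_5(x) = 16 x^5 - 20 x^3 + 5 x.

T_5(x); series = 16 x^5 - 20 x^3 + 5 x


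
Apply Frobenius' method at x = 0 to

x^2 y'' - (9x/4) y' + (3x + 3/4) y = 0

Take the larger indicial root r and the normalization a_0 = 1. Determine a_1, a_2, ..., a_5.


Write in Frobenius form y'' + (p(x)/x) y' + (q(x)/x^2) y = 0:
  p(x) = -9/4,  q(x) = 3x + 3/4.
Indicial equation: r(r-1) + (-9/4) r + (3/4) = 0 -> roots r_1 = 3, r_2 = 1/4.
Take r = r_1 = 3. Let y(x) = x^r sum_{n>=0} a_n x^n with a_0 = 1.
Substitute y = x^r sum a_n x^n and match x^{r+n}. The recurrence is
  D(n) a_n + 3 a_{n-1} = 0,  where D(n) = (r+n)(r+n-1) + (-9/4)(r+n) + (3/4).
  a_n = -3 / D(n) * a_{n-1}.
Since the indicial polynomial factors as (r - r_1)(r - r_2), D(n) = (r_1 + n - r_1)(r_1 + n - r_2) = n(n + 11/4).
Evaluating step by step (a_0 = 1):
  n = 1: D(1) = 1(1 + 11/4) = 15/4; numerator = -3(1) = -3; a_1 = (-3)/(15/4) = -4/5
  n = 2: D(2) = 2(2 + 11/4) = 19/2; numerator = -3(-4/5) = 12/5; a_2 = (12/5)/(19/2) = 24/95
  n = 3: D(3) = 3(3 + 11/4) = 69/4; numerator = -3(24/95) = -72/95; a_3 = (-72/95)/(69/4) = -96/2185
  n = 4: D(4) = 4(4 + 11/4) = 27; numerator = -3(-96/2185) = 288/2185; a_4 = (288/2185)/(27) = 32/6555
  n = 5: D(5) = 5(5 + 11/4) = 155/4; numerator = -3(32/6555) = -32/2185; a_5 = (-32/2185)/(155/4) = -128/338675

r = 3; a_0 = 1; a_1 = -4/5; a_2 = 24/95; a_3 = -96/2185; a_4 = 32/6555; a_5 = -128/338675


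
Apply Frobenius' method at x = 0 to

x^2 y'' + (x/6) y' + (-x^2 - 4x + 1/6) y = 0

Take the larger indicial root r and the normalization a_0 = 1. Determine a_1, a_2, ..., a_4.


Write in Frobenius form y'' + (p(x)/x) y' + (q(x)/x^2) y = 0:
  p(x) = 1/6,  q(x) = -x^2 - 4x + 1/6.
Indicial equation: r(r-1) + (1/6) r + (1/6) = 0 -> roots r_1 = 1/2, r_2 = 1/3.
Take r = r_1 = 1/2. Let y(x) = x^r sum_{n>=0} a_n x^n with a_0 = 1.
Substitute y = x^r sum a_n x^n and match x^{r+n}. The recurrence is
  D(n) a_n - 4 a_{n-1} - 1 a_{n-2} = 0,  where D(n) = (r+n)(r+n-1) + (1/6)(r+n) + (1/6).
  a_n = [4 a_{n-1} + 1 a_{n-2}] / D(n).
Since the indicial polynomial factors as (r - r_1)(r - r_2), D(n) = (r_1 + n - r_1)(r_1 + n - r_2) = n(n + 1/6).
Evaluating step by step (a_0 = 1):
  n = 1: D(1) = 1(1 + 1/6) = 7/6; numerator = 4(1) = 4; a_1 = (4)/(7/6) = 24/7
  n = 2: D(2) = 2(2 + 1/6) = 13/3; numerator = 4(24/7) + 1(1) = 103/7; a_2 = (103/7)/(13/3) = 309/91
  n = 3: D(3) = 3(3 + 1/6) = 19/2; numerator = 4(309/91) + 1(24/7) = 1548/91; a_3 = (1548/91)/(19/2) = 3096/1729
  n = 4: D(4) = 4(4 + 1/6) = 50/3; numerator = 4(3096/1729) + 1(309/91) = 18255/1729; a_4 = (18255/1729)/(50/3) = 10953/17290

r = 1/2; a_0 = 1; a_1 = 24/7; a_2 = 309/91; a_3 = 3096/1729; a_4 = 10953/17290


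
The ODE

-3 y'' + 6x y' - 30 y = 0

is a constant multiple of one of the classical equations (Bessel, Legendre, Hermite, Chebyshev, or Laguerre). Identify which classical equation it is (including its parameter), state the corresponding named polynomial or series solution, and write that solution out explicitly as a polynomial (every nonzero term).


All three coefficients share the factor -3; dividing through by -3 gives  y'' - 2x y' + 10 y = 0.
This matches the Hermite equation y'' - 2x y' + 2n y = 0 with 2n = 10, so n = 5; the polynomial solution is H_5(x).
With y = sum_k a_k x^k, matching x^k gives (k+2)(k+1) a_{k+2} = 2(k - n) a_k = 2(k - 5) a_k. The right side vanishes at k = 5, so the series with the parity of 5 terminates at degree 5.
Standard normalization: leading coefficient of H_n is 2^n, so a_5 = 2^5 = 32. Work downward with a_k = (k+1)(k+2) a_{k+2} / (2(k - n)):
  a_3 = (4)(5)(32) / (2(3 - 5)) = 640/(-4) = -160
  a_1 = (2)(3)(-160) / (2(1 - 5)) = -960/(-8) = 120
Hence H_5(x) = 32 x^5 - 160 x^3 + 120 x.

H_5(x); series = 32 x^5 - 160 x^3 + 120 x


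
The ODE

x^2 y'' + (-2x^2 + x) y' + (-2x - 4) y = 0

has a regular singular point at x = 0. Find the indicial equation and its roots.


Divide by x^2 to reach normal form y'' + P_1(x) y' + P_2(x) y = 0 with P_1(x) = -2 + 1/x and P_2(x) = -2/x - 4/x^2.
x = 0 is a singular point because the y'-coefficient -2 + 1/x has a pole at x = 0 and the y-coefficient -2/x - 4/x^2 has a pole at x = 0.
It is a regular singular point because x P_1(x) = p(x) = 1 - 2x and x^2 P_2(x) = q(x) = -2x - 4 are polynomials, hence analytic at x = 0.
p(0) = 1,  q(0) = -4.
Indicial equation: r(r-1) + p(0) r + q(0) = 0, i.e. r^2 + (p(0) - 1) r + q(0) = 0, i.e. r^2 - 4 = 0.
Discriminant: (0)^2 - 4(-4) = 16, so r = (0 ± 4)/2.
Solving: r_1 = 2, r_2 = -2.

indicial: r^2 - 4 = 0; roots r_1 = 2, r_2 = -2


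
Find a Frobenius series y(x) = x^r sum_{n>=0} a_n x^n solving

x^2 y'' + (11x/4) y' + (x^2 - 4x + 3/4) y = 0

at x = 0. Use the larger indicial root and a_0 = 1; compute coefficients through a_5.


Write in Frobenius form y'' + (p(x)/x) y' + (q(x)/x^2) y = 0:
  p(x) = 11/4,  q(x) = x^2 - 4x + 3/4.
Indicial equation: r(r-1) + (11/4) r + (3/4) = 0 -> roots r_1 = -3/4, r_2 = -1.
Take r = r_1 = -3/4. Let y(x) = x^r sum_{n>=0} a_n x^n with a_0 = 1.
Substitute y = x^r sum a_n x^n and match x^{r+n}. The recurrence is
  D(n) a_n - 4 a_{n-1} + 1 a_{n-2} = 0,  where D(n) = (r+n)(r+n-1) + (11/4)(r+n) + (3/4).
  a_n = [4 a_{n-1} - 1 a_{n-2}] / D(n).
Since the indicial polynomial factors as (r - r_1)(r - r_2), D(n) = (r_1 + n - r_1)(r_1 + n - r_2) = n(n + 1/4).
Evaluating step by step (a_0 = 1):
  n = 1: D(1) = 1(1 + 1/4) = 5/4; numerator = 4(1) = 4; a_1 = (4)/(5/4) = 16/5
  n = 2: D(2) = 2(2 + 1/4) = 9/2; numerator = 4(16/5) - 1(1) = 59/5; a_2 = (59/5)/(9/2) = 118/45
  n = 3: D(3) = 3(3 + 1/4) = 39/4; numerator = 4(118/45) - 1(16/5) = 328/45; a_3 = (328/45)/(39/4) = 1312/1755
  n = 4: D(4) = 4(4 + 1/4) = 17; numerator = 4(1312/1755) - 1(118/45) = 646/1755; a_4 = (646/1755)/(17) = 38/1755
  n = 5: D(5) = 5(5 + 1/4) = 105/4; numerator = 4(38/1755) - 1(1312/1755) = -232/351; a_5 = (-232/351)/(105/4) = -928/36855

r = -3/4; a_0 = 1; a_1 = 16/5; a_2 = 118/45; a_3 = 1312/1755; a_4 = 38/1755; a_5 = -928/36855


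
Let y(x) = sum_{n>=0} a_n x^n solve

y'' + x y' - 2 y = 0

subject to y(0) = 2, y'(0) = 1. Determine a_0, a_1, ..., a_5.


Ansatz: y(x) = sum_{n>=0} a_n x^n, so y'(x) = sum_{n>=1} n a_n x^(n-1) and y''(x) = sum_{n>=2} n(n-1) a_n x^(n-2).
Substitute into P(x) y'' + Q(x) y' + R(x) y = 0 with P(x) = 1, Q(x) = x, R(x) = -2, and match powers of x.
Initial conditions: a_0 = 2, a_1 = 1.
Setting the coefficient of each power of x to zero and solving order by order (substituting the coefficients already found):
  x^0: 2 a_2 - 2 a_0 = 0  ->  2 a_2 = 2 a_0 = 4  ->  a_2 = 2
  x^1: 6 a_3 - a_1 = 0  ->  6 a_3 = a_1 = 1  ->  a_3 = 1/6
  x^2: 12 a_4 = 0  ->  a_4 = 0
  x^3: 20 a_5 + a_3 = 0  ->  20 a_5 = -a_3 = -1/6  ->  a_5 = -1/120
Truncated series: y(x) = 2 + x + 2 x^2 + (1/6) x^3 - (1/120) x^5 + O(x^6).

a_0 = 2; a_1 = 1; a_2 = 2; a_3 = 1/6; a_4 = 0; a_5 = -1/120


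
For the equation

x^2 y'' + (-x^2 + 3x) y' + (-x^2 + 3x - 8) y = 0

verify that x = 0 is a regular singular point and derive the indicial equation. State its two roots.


Divide by x^2 to reach normal form y'' + P_1(x) y' + P_2(x) y = 0 with P_1(x) = -1 + 3/x and P_2(x) = -1 + 3/x - 8/x^2.
x = 0 is a singular point because the y'-coefficient -1 + 3/x has a pole at x = 0 and the y-coefficient -1 + 3/x - 8/x^2 has a pole at x = 0.
It is a regular singular point because x P_1(x) = p(x) = 3 - x and x^2 P_2(x) = q(x) = -x^2 + 3x - 8 are polynomials, hence analytic at x = 0.
p(0) = 3,  q(0) = -8.
Indicial equation: r(r-1) + p(0) r + q(0) = 0, i.e. r^2 + (p(0) - 1) r + q(0) = 0, i.e. r^2 + 2 r - 8 = 0.
Discriminant: (2)^2 - 4(-8) = 36, so r = (-2 ± 6)/2.
Solving: r_1 = 2, r_2 = -4.

indicial: r^2 + 2 r - 8 = 0; roots r_1 = 2, r_2 = -4


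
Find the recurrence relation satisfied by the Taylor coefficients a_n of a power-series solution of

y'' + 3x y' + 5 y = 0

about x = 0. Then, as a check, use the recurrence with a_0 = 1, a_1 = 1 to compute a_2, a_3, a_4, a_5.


Substitute y = sum_n a_n x^n.
y''(x) has coefficient (n+2)(n+1) a_{n+2} at x^n;
3 x y'(x) has coefficient 3 n a_n at x^n (shift);
5 y(x) has coefficient 5 a_n at x^n.
Matching x^n: (n+2)(n+1) a_{n+2} + (3n + 5) a_n = 0.
Thus a_{n+2} = (-3n - 5) / ((n+1)(n+2)) * a_n.

Check with a_0 = 1, a_1 = 1 (apply the recurrence for n = 0, 1, 2, 3): a_0 = 1, a_1 = 1, a_2 = -5/2, a_3 = -4/3, a_4 = 55/24, a_5 = 14/15.

a_(n+2) = (-3n - 5) / ((n+1)(n+2)) * a_n; check: a_0 = 1, a_1 = 1, a_2 = -5/2, a_3 = -4/3, a_4 = 55/24, a_5 = 14/15


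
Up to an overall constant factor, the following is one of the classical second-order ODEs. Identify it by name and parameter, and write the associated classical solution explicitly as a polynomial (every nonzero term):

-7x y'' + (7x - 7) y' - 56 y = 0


All three coefficients share the factor -7; dividing through by -7 gives  x y'' + (1 - x) y' + 8 y = 0.
This matches the Laguerre equation x y'' + (1 - x) y' + n y = 0 with n = 8; the polynomial solution is L_8(x).
With y = sum_k a_k x^k, matching x^k gives (k+1)k a_{k+1} + (k+1) a_{k+1} - k a_k + n a_k = 0, i.e. (k+1)^2 a_{k+1} = (k - n) a_k = (k - 8) a_k. The right side vanishes at k = 8, so the series terminates at degree 8.
Standard normalization L_n(0) = 1 gives a_0 = 1. Work upward with a_{k+1} = (k - 8) a_k / (k+1)^2:
  a_1 = (0 - 8)(1) / 1^2 = -8/1 = -8
  a_2 = (1 - 8)(-8) / 2^2 = 56/4 = 14
  a_3 = (2 - 8)(14) / 3^2 = -84/9 = -28/3
  a_4 = (3 - 8)(-28/3) / 4^2 = (140/3)/16 = 35/12
  a_5 = (4 - 8)(35/12) / 5^2 = (-35/3)/25 = -7/15
  a_6 = (5 - 8)(-7/15) / 6^2 = (7/5)/36 = 7/180
  a_7 = (6 - 8)(7/180) / 7^2 = (-7/90)/49 = -1/630
  a_8 = (7 - 8)(-1/630) / 8^2 = (1/630)/64 = 1/40320
Hence L_8(x) = x^8/40320 - x^7/630 + 7 x^6/180 - 7 x^5/15 + 35 x^4/12 - 28 x^3/3 + 14 x^2 - 8 x + 1.

L_8(x); series = x^8/40320 - x^7/630 + 7 x^6/180 - 7 x^5/15 + 35 x^4/12 - 28 x^3/3 + 14 x^2 - 8 x + 1


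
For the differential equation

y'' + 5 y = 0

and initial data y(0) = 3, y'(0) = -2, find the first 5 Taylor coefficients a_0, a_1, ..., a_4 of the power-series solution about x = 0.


Ansatz: y(x) = sum_{n>=0} a_n x^n, so y'(x) = sum_{n>=1} n a_n x^(n-1) and y''(x) = sum_{n>=2} n(n-1) a_n x^(n-2).
Substitute into P(x) y'' + Q(x) y' + R(x) y = 0 with P(x) = 1, Q(x) = 0, R(x) = 5, and match powers of x.
Initial conditions: a_0 = 3, a_1 = -2.
Setting the coefficient of each power of x to zero and solving order by order (substituting the coefficients already found):
  x^0: 2 a_2 + 5 a_0 = 0  ->  2 a_2 = -5 a_0 = -15  ->  a_2 = -15/2
  x^1: 6 a_3 + 5 a_1 = 0  ->  6 a_3 = -5 a_1 = 10  ->  a_3 = 5/3
  x^2: 12 a_4 + 5 a_2 = 0  ->  12 a_4 = -5 a_2 = 75/2  ->  a_4 = 25/8
Truncated series: y(x) = 3 - 2 x - (15/2) x^2 + (5/3) x^3 + (25/8) x^4 + O(x^5).

a_0 = 3; a_1 = -2; a_2 = -15/2; a_3 = 5/3; a_4 = 25/8


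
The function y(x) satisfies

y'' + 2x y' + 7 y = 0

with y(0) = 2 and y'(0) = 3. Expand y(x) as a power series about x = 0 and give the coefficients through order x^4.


Ansatz: y(x) = sum_{n>=0} a_n x^n, so y'(x) = sum_{n>=1} n a_n x^(n-1) and y''(x) = sum_{n>=2} n(n-1) a_n x^(n-2).
Substitute into P(x) y'' + Q(x) y' + R(x) y = 0 with P(x) = 1, Q(x) = 2x, R(x) = 7, and match powers of x.
Initial conditions: a_0 = 2, a_1 = 3.
Setting the coefficient of each power of x to zero and solving order by order (substituting the coefficients already found):
  x^0: 2 a_2 + 7 a_0 = 0  ->  2 a_2 = -7 a_0 = -14  ->  a_2 = -7
  x^1: 6 a_3 + 9 a_1 = 0  ->  6 a_3 = -9 a_1 = -27  ->  a_3 = -9/2
  x^2: 12 a_4 + 11 a_2 = 0  ->  12 a_4 = -11 a_2 = 77  ->  a_4 = 77/12
Truncated series: y(x) = 2 + 3 x - 7 x^2 - (9/2) x^3 + (77/12) x^4 + O(x^5).

a_0 = 2; a_1 = 3; a_2 = -7; a_3 = -9/2; a_4 = 77/12


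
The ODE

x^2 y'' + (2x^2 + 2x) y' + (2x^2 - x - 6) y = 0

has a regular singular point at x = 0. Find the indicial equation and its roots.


Divide by x^2 to reach normal form y'' + P_1(x) y' + P_2(x) y = 0 with P_1(x) = 2 + 2/x and P_2(x) = 2 - 1/x - 6/x^2.
x = 0 is a singular point because the y'-coefficient 2 + 2/x has a pole at x = 0 and the y-coefficient 2 - 1/x - 6/x^2 has a pole at x = 0.
It is a regular singular point because x P_1(x) = p(x) = 2x + 2 and x^2 P_2(x) = q(x) = 2x^2 - x - 6 are polynomials, hence analytic at x = 0.
p(0) = 2,  q(0) = -6.
Indicial equation: r(r-1) + p(0) r + q(0) = 0, i.e. r^2 + (p(0) - 1) r + q(0) = 0, i.e. r^2 + 1 r - 6 = 0.
Discriminant: (1)^2 - 4(-6) = 25, so r = (-1 ± 5)/2.
Solving: r_1 = 2, r_2 = -3.

indicial: r^2 + 1 r - 6 = 0; roots r_1 = 2, r_2 = -3


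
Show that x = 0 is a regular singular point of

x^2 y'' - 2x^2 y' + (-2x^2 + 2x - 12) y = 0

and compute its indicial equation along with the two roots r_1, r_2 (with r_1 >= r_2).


Divide by x^2 to reach normal form y'' + P_1(x) y' + P_2(x) y = 0 with P_1(x) = -2 and P_2(x) = -2 + 2/x - 12/x^2.
x = 0 is a singular point because the y-coefficient -2 + 2/x - 12/x^2 has a pole at x = 0.
It is a regular singular point because x P_1(x) = p(x) = -2x and x^2 P_2(x) = q(x) = -2x^2 + 2x - 12 are polynomials, hence analytic at x = 0.
p(0) = 0,  q(0) = -12.
Indicial equation: r(r-1) + p(0) r + q(0) = 0, i.e. r^2 + (p(0) - 1) r + q(0) = 0, i.e. r^2 - 1 r - 12 = 0.
Discriminant: (-1)^2 - 4(-12) = 49, so r = (1 ± 7)/2.
Solving: r_1 = 4, r_2 = -3.

indicial: r^2 - 1 r - 12 = 0; roots r_1 = 4, r_2 = -3


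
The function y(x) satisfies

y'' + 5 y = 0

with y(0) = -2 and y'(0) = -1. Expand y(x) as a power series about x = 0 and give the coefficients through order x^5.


Ansatz: y(x) = sum_{n>=0} a_n x^n, so y'(x) = sum_{n>=1} n a_n x^(n-1) and y''(x) = sum_{n>=2} n(n-1) a_n x^(n-2).
Substitute into P(x) y'' + Q(x) y' + R(x) y = 0 with P(x) = 1, Q(x) = 0, R(x) = 5, and match powers of x.
Initial conditions: a_0 = -2, a_1 = -1.
Setting the coefficient of each power of x to zero and solving order by order (substituting the coefficients already found):
  x^0: 2 a_2 + 5 a_0 = 0  ->  2 a_2 = -5 a_0 = 10  ->  a_2 = 5
  x^1: 6 a_3 + 5 a_1 = 0  ->  6 a_3 = -5 a_1 = 5  ->  a_3 = 5/6
  x^2: 12 a_4 + 5 a_2 = 0  ->  12 a_4 = -5 a_2 = -25  ->  a_4 = -25/12
  x^3: 20 a_5 + 5 a_3 = 0  ->  20 a_5 = -5 a_3 = -25/6  ->  a_5 = -5/24
Truncated series: y(x) = -2 - x + 5 x^2 + (5/6) x^3 - (25/12) x^4 - (5/24) x^5 + O(x^6).

a_0 = -2; a_1 = -1; a_2 = 5; a_3 = 5/6; a_4 = -25/12; a_5 = -5/24


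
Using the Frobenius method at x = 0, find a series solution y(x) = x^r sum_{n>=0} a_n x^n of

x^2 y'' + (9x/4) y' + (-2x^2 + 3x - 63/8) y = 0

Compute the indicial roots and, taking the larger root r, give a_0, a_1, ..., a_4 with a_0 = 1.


Write in Frobenius form y'' + (p(x)/x) y' + (q(x)/x^2) y = 0:
  p(x) = 9/4,  q(x) = -2x^2 + 3x - 63/8.
Indicial equation: r(r-1) + (9/4) r + (-63/8) = 0 -> roots r_1 = 9/4, r_2 = -7/2.
Take r = r_1 = 9/4. Let y(x) = x^r sum_{n>=0} a_n x^n with a_0 = 1.
Substitute y = x^r sum a_n x^n and match x^{r+n}. The recurrence is
  D(n) a_n + 3 a_{n-1} - 2 a_{n-2} = 0,  where D(n) = (r+n)(r+n-1) + (9/4)(r+n) + (-63/8).
  a_n = [-3 a_{n-1} + 2 a_{n-2}] / D(n).
Since the indicial polynomial factors as (r - r_1)(r - r_2), D(n) = (r_1 + n - r_1)(r_1 + n - r_2) = n(n + 23/4).
Evaluating step by step (a_0 = 1):
  n = 1: D(1) = 1(1 + 23/4) = 27/4; numerator = -3(1) = -3; a_1 = (-3)/(27/4) = -4/9
  n = 2: D(2) = 2(2 + 23/4) = 31/2; numerator = -3(-4/9) + 2(1) = 10/3; a_2 = (10/3)/(31/2) = 20/93
  n = 3: D(3) = 3(3 + 23/4) = 105/4; numerator = -3(20/93) + 2(-4/9) = -428/279; a_3 = (-428/279)/(105/4) = -1712/29295
  n = 4: D(4) = 4(4 + 23/4) = 39; numerator = -3(-1712/29295) + 2(20/93) = 5912/9765; a_4 = (5912/9765)/(39) = 5912/380835

r = 9/4; a_0 = 1; a_1 = -4/9; a_2 = 20/93; a_3 = -1712/29295; a_4 = 5912/380835


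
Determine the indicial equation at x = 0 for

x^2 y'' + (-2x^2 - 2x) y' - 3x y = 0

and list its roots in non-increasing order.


Divide by x^2 to reach normal form y'' + P_1(x) y' + P_2(x) y = 0 with P_1(x) = -2 - 2/x and P_2(x) = -3/x.
x = 0 is a singular point because the y'-coefficient -2 - 2/x has a pole at x = 0 and the y-coefficient -3/x has a pole at x = 0.
It is a regular singular point because x P_1(x) = p(x) = -2x - 2 and x^2 P_2(x) = q(x) = -3x are polynomials, hence analytic at x = 0.
p(0) = -2,  q(0) = 0.
Indicial equation: r(r-1) + p(0) r + q(0) = 0, i.e. r^2 + (p(0) - 1) r + q(0) = 0, i.e. r^2 - 3 r = 0.
Discriminant: (-3)^2 - 4(0) = 9, so r = (3 ± 3)/2.
Solving: r_1 = 3, r_2 = 0.

indicial: r^2 - 3 r = 0; roots r_1 = 3, r_2 = 0


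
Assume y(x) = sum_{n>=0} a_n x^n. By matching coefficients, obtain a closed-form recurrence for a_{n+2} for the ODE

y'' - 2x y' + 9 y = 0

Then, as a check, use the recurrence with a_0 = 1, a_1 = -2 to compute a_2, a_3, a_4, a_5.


Substitute y = sum_n a_n x^n.
y''(x) has coefficient (n+2)(n+1) a_{n+2} at x^n;
-2 x y'(x) has coefficient -2 n a_n at x^n (shift);
9 y(x) has coefficient 9 a_n at x^n.
Matching x^n: (n+2)(n+1) a_{n+2} + (-2n + 9) a_n = 0.
Thus a_{n+2} = (2n - 9) / ((n+1)(n+2)) * a_n.

Check with a_0 = 1, a_1 = -2 (apply the recurrence for n = 0, 1, 2, 3): a_0 = 1, a_1 = -2, a_2 = -9/2, a_3 = 7/3, a_4 = 15/8, a_5 = -7/20.

a_(n+2) = (2n - 9) / ((n+1)(n+2)) * a_n; check: a_0 = 1, a_1 = -2, a_2 = -9/2, a_3 = 7/3, a_4 = 15/8, a_5 = -7/20


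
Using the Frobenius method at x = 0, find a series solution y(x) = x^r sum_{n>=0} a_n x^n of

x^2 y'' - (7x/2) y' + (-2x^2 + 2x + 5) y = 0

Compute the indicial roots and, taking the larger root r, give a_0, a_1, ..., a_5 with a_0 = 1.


Write in Frobenius form y'' + (p(x)/x) y' + (q(x)/x^2) y = 0:
  p(x) = -7/2,  q(x) = -2x^2 + 2x + 5.
Indicial equation: r(r-1) + (-7/2) r + (5) = 0 -> roots r_1 = 5/2, r_2 = 2.
Take r = r_1 = 5/2. Let y(x) = x^r sum_{n>=0} a_n x^n with a_0 = 1.
Substitute y = x^r sum a_n x^n and match x^{r+n}. The recurrence is
  D(n) a_n + 2 a_{n-1} - 2 a_{n-2} = 0,  where D(n) = (r+n)(r+n-1) + (-7/2)(r+n) + (5).
  a_n = [-2 a_{n-1} + 2 a_{n-2}] / D(n).
Since the indicial polynomial factors as (r - r_1)(r - r_2), D(n) = (r_1 + n - r_1)(r_1 + n - r_2) = n(n + 1/2).
Evaluating step by step (a_0 = 1):
  n = 1: D(1) = 1(1 + 1/2) = 3/2; numerator = -2(1) = -2; a_1 = (-2)/(3/2) = -4/3
  n = 2: D(2) = 2(2 + 1/2) = 5; numerator = -2(-4/3) + 2(1) = 14/3; a_2 = (14/3)/(5) = 14/15
  n = 3: D(3) = 3(3 + 1/2) = 21/2; numerator = -2(14/15) + 2(-4/3) = -68/15; a_3 = (-68/15)/(21/2) = -136/315
  n = 4: D(4) = 4(4 + 1/2) = 18; numerator = -2(-136/315) + 2(14/15) = 172/63; a_4 = (172/63)/(18) = 86/567
  n = 5: D(5) = 5(5 + 1/2) = 55/2; numerator = -2(86/567) + 2(-136/315) = -3308/2835; a_5 = (-3308/2835)/(55/2) = -6616/155925

r = 5/2; a_0 = 1; a_1 = -4/3; a_2 = 14/15; a_3 = -136/315; a_4 = 86/567; a_5 = -6616/155925


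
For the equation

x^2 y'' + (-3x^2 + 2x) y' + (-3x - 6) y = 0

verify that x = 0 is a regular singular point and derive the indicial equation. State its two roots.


Divide by x^2 to reach normal form y'' + P_1(x) y' + P_2(x) y = 0 with P_1(x) = -3 + 2/x and P_2(x) = -3/x - 6/x^2.
x = 0 is a singular point because the y'-coefficient -3 + 2/x has a pole at x = 0 and the y-coefficient -3/x - 6/x^2 has a pole at x = 0.
It is a regular singular point because x P_1(x) = p(x) = 2 - 3x and x^2 P_2(x) = q(x) = -3x - 6 are polynomials, hence analytic at x = 0.
p(0) = 2,  q(0) = -6.
Indicial equation: r(r-1) + p(0) r + q(0) = 0, i.e. r^2 + (p(0) - 1) r + q(0) = 0, i.e. r^2 + 1 r - 6 = 0.
Discriminant: (1)^2 - 4(-6) = 25, so r = (-1 ± 5)/2.
Solving: r_1 = 2, r_2 = -3.

indicial: r^2 + 1 r - 6 = 0; roots r_1 = 2, r_2 = -3


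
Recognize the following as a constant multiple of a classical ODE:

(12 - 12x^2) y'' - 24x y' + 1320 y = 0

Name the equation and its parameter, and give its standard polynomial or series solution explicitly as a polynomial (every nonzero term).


All three coefficients share the factor 12; dividing through by 12 gives  (1 - x^2) y'' - 2x y' + 110 y = 0.
This matches the Legendre equation (1 - x^2) y'' - 2x y' + n(n+1) y = 0 (note the -2x y' term) with n(n+1) = 110, so n = 10; the polynomial solution is P_10(x).
With y = sum_k a_k x^k, matching x^k gives (k+2)(k+1) a_{k+2} = [k(k+1) - n(n+1)] a_k = (k - 10)(k + 11) a_k. The right side vanishes at k = 10, so the series with the parity of 10 terminates at degree 10.
Standard normalization (P_n(1) = 1): leading coefficient (2n)!/(2^n (n!)^2) = 2432902008176640000/(1024*13168189440000) = 46189/256, so a_10 = 46189/256. Work downward with a_k = (k+1)(k+2) a_{k+2} / ((k - 10)(k + 11)):
  a_8 = (9)(10)(46189/256) / ((8 - 10)(8 + 11)) = (2078505/128)/(-38) = -109395/256
  a_6 = (7)(8)(-109395/256) / ((6 - 10)(6 + 11)) = (-765765/32)/(-68) = 45045/128
  a_4 = (5)(6)(45045/128) / ((4 - 10)(4 + 11)) = (675675/64)/(-90) = -15015/128
  a_2 = (3)(4)(-15015/128) / ((2 - 10)(2 + 11)) = (-45045/32)/(-104) = 3465/256
  a_0 = (1)(2)(3465/256) / ((0 - 10)(0 + 11)) = (3465/128)/(-110) = -63/256
Hence P_10(x) = 46189 x^10/256 - 109395 x^8/256 + 45045 x^6/128 - 15015 x^4/128 + 3465 x^2/256 - 63/256.

P_10(x); series = 46189 x^10/256 - 109395 x^8/256 + 45045 x^6/128 - 15015 x^4/128 + 3465 x^2/256 - 63/256


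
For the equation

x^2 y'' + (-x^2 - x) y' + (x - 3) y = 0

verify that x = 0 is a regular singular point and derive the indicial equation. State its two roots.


Divide by x^2 to reach normal form y'' + P_1(x) y' + P_2(x) y = 0 with P_1(x) = -1 - 1/x and P_2(x) = 1/x - 3/x^2.
x = 0 is a singular point because the y'-coefficient -1 - 1/x has a pole at x = 0 and the y-coefficient 1/x - 3/x^2 has a pole at x = 0.
It is a regular singular point because x P_1(x) = p(x) = -x - 1 and x^2 P_2(x) = q(x) = x - 3 are polynomials, hence analytic at x = 0.
p(0) = -1,  q(0) = -3.
Indicial equation: r(r-1) + p(0) r + q(0) = 0, i.e. r^2 + (p(0) - 1) r + q(0) = 0, i.e. r^2 - 2 r - 3 = 0.
Discriminant: (-2)^2 - 4(-3) = 16, so r = (2 ± 4)/2.
Solving: r_1 = 3, r_2 = -1.

indicial: r^2 - 2 r - 3 = 0; roots r_1 = 3, r_2 = -1


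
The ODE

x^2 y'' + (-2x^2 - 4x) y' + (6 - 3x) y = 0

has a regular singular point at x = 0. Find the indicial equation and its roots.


Divide by x^2 to reach normal form y'' + P_1(x) y' + P_2(x) y = 0 with P_1(x) = -2 - 4/x and P_2(x) = -3/x + 6/x^2.
x = 0 is a singular point because the y'-coefficient -2 - 4/x has a pole at x = 0 and the y-coefficient -3/x + 6/x^2 has a pole at x = 0.
It is a regular singular point because x P_1(x) = p(x) = -2x - 4 and x^2 P_2(x) = q(x) = 6 - 3x are polynomials, hence analytic at x = 0.
p(0) = -4,  q(0) = 6.
Indicial equation: r(r-1) + p(0) r + q(0) = 0, i.e. r^2 + (p(0) - 1) r + q(0) = 0, i.e. r^2 - 5 r + 6 = 0.
Discriminant: (-5)^2 - 4(6) = 1, so r = (5 ± 1)/2.
Solving: r_1 = 3, r_2 = 2.

indicial: r^2 - 5 r + 6 = 0; roots r_1 = 3, r_2 = 2


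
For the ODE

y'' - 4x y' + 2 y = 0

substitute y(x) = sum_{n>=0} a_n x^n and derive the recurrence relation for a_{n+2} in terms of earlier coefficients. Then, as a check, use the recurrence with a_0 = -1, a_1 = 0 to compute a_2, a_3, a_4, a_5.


Substitute y = sum_n a_n x^n.
y''(x) has coefficient (n+2)(n+1) a_{n+2} at x^n;
-4 x y'(x) has coefficient -4 n a_n at x^n (shift);
2 y(x) has coefficient 2 a_n at x^n.
Matching x^n: (n+2)(n+1) a_{n+2} + (-4n + 2) a_n = 0.
Thus a_{n+2} = (4n - 2) / ((n+1)(n+2)) * a_n.

Check with a_0 = -1, a_1 = 0 (apply the recurrence for n = 0, 1, 2, 3): a_0 = -1, a_1 = 0, a_2 = 1, a_3 = 0, a_4 = 1/2, a_5 = 0.

a_(n+2) = (4n - 2) / ((n+1)(n+2)) * a_n; check: a_0 = -1, a_1 = 0, a_2 = 1, a_3 = 0, a_4 = 1/2, a_5 = 0


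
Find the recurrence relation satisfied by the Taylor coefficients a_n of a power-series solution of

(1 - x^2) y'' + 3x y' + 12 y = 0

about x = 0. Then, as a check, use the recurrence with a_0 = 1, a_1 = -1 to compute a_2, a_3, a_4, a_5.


Substitute y = sum_n a_n x^n.
(1 - 1 x^2) y'' contributes (n+2)(n+1) a_{n+2} - n(n-1) a_n at x^n.
3 x y'(x) contributes 3 n a_n at x^n.
12 y(x) contributes 12 a_n at x^n.
Matching x^n: (n+2)(n+1) a_{n+2} + (-n(n-1) + 3 n + 12) a_n = 0.
Thus a_{n+2} = (n(n-1) - 3 n - 12) / ((n+1)(n+2)) * a_n.

Check with a_0 = 1, a_1 = -1 (apply the recurrence for n = 0, 1, 2, 3): a_0 = 1, a_1 = -1, a_2 = -6, a_3 = 5/2, a_4 = 8, a_5 = -15/8.

a_(n+2) = (n(n-1) - 3 n - 12) / ((n+1)(n+2)) * a_n; check: a_0 = 1, a_1 = -1, a_2 = -6, a_3 = 5/2, a_4 = 8, a_5 = -15/8


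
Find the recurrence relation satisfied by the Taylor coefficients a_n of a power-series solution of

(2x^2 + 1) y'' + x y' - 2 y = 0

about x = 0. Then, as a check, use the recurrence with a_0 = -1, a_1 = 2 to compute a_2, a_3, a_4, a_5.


Substitute y = sum_n a_n x^n.
(1 + 2 x^2) y'' contributes (n+2)(n+1) a_{n+2} + 2 n(n-1) a_n at x^n.
x y'(x) contributes n a_n at x^n.
-2 y(x) contributes -2 a_n at x^n.
Matching x^n: (n+2)(n+1) a_{n+2} + (2 n(n-1) + n - 2) a_n = 0.
Thus a_{n+2} = (-2 n(n-1) - n + 2) / ((n+1)(n+2)) * a_n.

Check with a_0 = -1, a_1 = 2 (apply the recurrence for n = 0, 1, 2, 3): a_0 = -1, a_1 = 2, a_2 = -1, a_3 = 1/3, a_4 = 1/3, a_5 = -13/60.

a_(n+2) = (-2 n(n-1) - n + 2) / ((n+1)(n+2)) * a_n; check: a_0 = -1, a_1 = 2, a_2 = -1, a_3 = 1/3, a_4 = 1/3, a_5 = -13/60


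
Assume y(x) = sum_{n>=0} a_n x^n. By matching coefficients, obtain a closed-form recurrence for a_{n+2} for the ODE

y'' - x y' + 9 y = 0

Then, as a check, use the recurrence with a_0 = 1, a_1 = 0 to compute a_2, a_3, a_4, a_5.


Substitute y = sum_n a_n x^n.
y''(x) has coefficient (n+2)(n+1) a_{n+2} at x^n;
-x y'(x) has coefficient -n a_n at x^n (shift);
9 y(x) has coefficient 9 a_n at x^n.
Matching x^n: (n+2)(n+1) a_{n+2} + (-n + 9) a_n = 0.
Thus a_{n+2} = (n - 9) / ((n+1)(n+2)) * a_n.

Check with a_0 = 1, a_1 = 0 (apply the recurrence for n = 0, 1, 2, 3): a_0 = 1, a_1 = 0, a_2 = -9/2, a_3 = 0, a_4 = 21/8, a_5 = 0.

a_(n+2) = (n - 9) / ((n+1)(n+2)) * a_n; check: a_0 = 1, a_1 = 0, a_2 = -9/2, a_3 = 0, a_4 = 21/8, a_5 = 0


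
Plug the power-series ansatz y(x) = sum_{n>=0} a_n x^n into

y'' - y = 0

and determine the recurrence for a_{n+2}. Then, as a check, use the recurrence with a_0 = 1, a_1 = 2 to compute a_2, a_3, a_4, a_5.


Substitute y = sum_n a_n x^n into y'' + (const) y = 0.
y''(x) = sum_{n>=0} (n+2)(n+1) a_{n+2} x^n.
The ODE becomes sum_n [(n+2)(n+1) a_{n+2} - 1 a_n] x^n = 0.
Setting each coefficient to zero gives the recurrence:
  (n+2)(n+1) a_{n+2} - 1 a_n = 0,
  a_{n+2} = 1 / ((n+1)(n+2)) a_n.

Check with a_0 = 1, a_1 = 2 (apply the recurrence for n = 0, 1, 2, 3): a_0 = 1, a_1 = 2, a_2 = 1/2, a_3 = 1/3, a_4 = 1/24, a_5 = 1/60.

a_{n+2} = 1/((n+1)(n+2)) * a_n; check: a_0 = 1, a_1 = 2, a_2 = 1/2, a_3 = 1/3, a_4 = 1/24, a_5 = 1/60


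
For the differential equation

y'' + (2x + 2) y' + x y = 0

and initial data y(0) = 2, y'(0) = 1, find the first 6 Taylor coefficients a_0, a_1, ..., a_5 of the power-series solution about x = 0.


Ansatz: y(x) = sum_{n>=0} a_n x^n, so y'(x) = sum_{n>=1} n a_n x^(n-1) and y''(x) = sum_{n>=2} n(n-1) a_n x^(n-2).
Substitute into P(x) y'' + Q(x) y' + R(x) y = 0 with P(x) = 1, Q(x) = 2x + 2, R(x) = x, and match powers of x.
Initial conditions: a_0 = 2, a_1 = 1.
Setting the coefficient of each power of x to zero and solving order by order (substituting the coefficients already found):
  x^0: 2 a_2 + 2 a_1 = 0  ->  2 a_2 = -2 a_1 = -2  ->  a_2 = -1
  x^1: 6 a_3 + 4 a_2 + 2 a_1 + a_0 = 0  ->  6 a_3 = -4 a_2 - 2 a_1 - a_0 = 0  ->  a_3 = 0
  x^2: 12 a_4 + 6 a_3 + 4 a_2 + a_1 = 0  ->  12 a_4 = -6 a_3 - 4 a_2 - a_1 = 3  ->  a_4 = 1/4
  x^3: 20 a_5 + 8 a_4 + 6 a_3 + a_2 = 0  ->  20 a_5 = -8 a_4 - 6 a_3 - a_2 = -1  ->  a_5 = -1/20
Truncated series: y(x) = 2 + x - x^2 + (1/4) x^4 - (1/20) x^5 + O(x^6).

a_0 = 2; a_1 = 1; a_2 = -1; a_3 = 0; a_4 = 1/4; a_5 = -1/20


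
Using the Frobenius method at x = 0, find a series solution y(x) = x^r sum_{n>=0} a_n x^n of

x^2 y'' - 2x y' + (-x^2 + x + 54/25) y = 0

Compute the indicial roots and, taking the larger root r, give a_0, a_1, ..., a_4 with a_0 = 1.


Write in Frobenius form y'' + (p(x)/x) y' + (q(x)/x^2) y = 0:
  p(x) = -2,  q(x) = -x^2 + x + 54/25.
Indicial equation: r(r-1) + (-2) r + (54/25) = 0 -> roots r_1 = 9/5, r_2 = 6/5.
Take r = r_1 = 9/5. Let y(x) = x^r sum_{n>=0} a_n x^n with a_0 = 1.
Substitute y = x^r sum a_n x^n and match x^{r+n}. The recurrence is
  D(n) a_n + 1 a_{n-1} - 1 a_{n-2} = 0,  where D(n) = (r+n)(r+n-1) + (-2)(r+n) + (54/25).
  a_n = [-1 a_{n-1} + 1 a_{n-2}] / D(n).
Since the indicial polynomial factors as (r - r_1)(r - r_2), D(n) = (r_1 + n - r_1)(r_1 + n - r_2) = n(n + 3/5).
Evaluating step by step (a_0 = 1):
  n = 1: D(1) = 1(1 + 3/5) = 8/5; numerator = -1(1) = -1; a_1 = (-1)/(8/5) = -5/8
  n = 2: D(2) = 2(2 + 3/5) = 26/5; numerator = -1(-5/8) + 1(1) = 13/8; a_2 = (13/8)/(26/5) = 5/16
  n = 3: D(3) = 3(3 + 3/5) = 54/5; numerator = -1(5/16) + 1(-5/8) = -15/16; a_3 = (-15/16)/(54/5) = -25/288
  n = 4: D(4) = 4(4 + 3/5) = 92/5; numerator = -1(-25/288) + 1(5/16) = 115/288; a_4 = (115/288)/(92/5) = 25/1152

r = 9/5; a_0 = 1; a_1 = -5/8; a_2 = 5/16; a_3 = -25/288; a_4 = 25/1152
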